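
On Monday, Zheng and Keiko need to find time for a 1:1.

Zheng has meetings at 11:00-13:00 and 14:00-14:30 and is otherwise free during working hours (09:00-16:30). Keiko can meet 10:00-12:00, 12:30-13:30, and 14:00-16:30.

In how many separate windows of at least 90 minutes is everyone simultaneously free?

Zheng free within 09:00–16:30: 09:00–11:00, 13:00–14:00, 14:30–16:30.
Zheng ∩ Keiko: 10:00–11:00, 13:00–13:30, 14:30–16:30.
Windows ≥ 90 min: 14:30–16:30.
That's 1 window.

1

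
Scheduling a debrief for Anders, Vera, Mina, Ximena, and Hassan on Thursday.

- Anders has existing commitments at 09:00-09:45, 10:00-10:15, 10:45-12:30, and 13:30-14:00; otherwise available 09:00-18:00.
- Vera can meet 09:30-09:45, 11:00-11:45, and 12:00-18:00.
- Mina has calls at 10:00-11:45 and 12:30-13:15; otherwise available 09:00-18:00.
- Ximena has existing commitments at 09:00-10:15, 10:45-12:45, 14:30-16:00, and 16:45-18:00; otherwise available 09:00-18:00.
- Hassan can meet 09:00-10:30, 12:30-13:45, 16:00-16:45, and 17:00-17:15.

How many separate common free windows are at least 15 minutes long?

Anders free within 09:00–18:00: 09:45–10:00, 10:15–10:45, 12:30–13:30, 14:00–18:00.
Mina free within 09:00–18:00: 09:00–10:00, 11:45–12:30, 13:15–18:00.
Ximena free within 09:00–18:00: 10:15–10:45, 12:45–14:30, 16:00–16:45.
Anders ∩ Vera: 12:30–13:30, 14:00–18:00.
Anders ∩ Vera ∩ Mina: 13:15–13:30, 14:00–18:00.
Anders ∩ Vera ∩ Mina ∩ Ximena: 13:15–13:30, 14:00–14:30, 16:00–16:45.
Anders ∩ Vera ∩ Mina ∩ Ximena ∩ Hassan: 13:15–13:30, 16:00–16:45.
Windows ≥ 15 min: 13:15–13:30, 16:00–16:45.
That's 2 windows.

2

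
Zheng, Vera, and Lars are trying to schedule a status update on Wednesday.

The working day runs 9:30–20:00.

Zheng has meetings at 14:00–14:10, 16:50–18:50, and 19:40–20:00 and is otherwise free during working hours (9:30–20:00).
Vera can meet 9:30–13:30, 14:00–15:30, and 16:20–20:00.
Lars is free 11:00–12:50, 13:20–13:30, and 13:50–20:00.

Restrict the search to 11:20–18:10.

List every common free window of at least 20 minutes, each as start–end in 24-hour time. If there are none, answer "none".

Zheng free within 09:30–20:00: 09:30–14:00, 14:10–16:50, 18:50–19:40.
Zheng ∩ Vera: 09:30–13:30, 14:10–15:30, 16:20–16:50, 18:50–19:40.
Zheng ∩ Vera ∩ Lars: 11:00–12:50, 13:20–13:30, 14:10–15:30, 16:20–16:50, 18:50–19:40.
Restricted to 11:20–18:10: 11:20–12:50, 13:20–13:30, 14:10–15:30, 16:20–16:50.
Windows ≥ 20 min: 11:20–12:50, 14:10–15:30, 16:20–16:50.

11:20–12:50, 14:10–15:30, 16:20–16:50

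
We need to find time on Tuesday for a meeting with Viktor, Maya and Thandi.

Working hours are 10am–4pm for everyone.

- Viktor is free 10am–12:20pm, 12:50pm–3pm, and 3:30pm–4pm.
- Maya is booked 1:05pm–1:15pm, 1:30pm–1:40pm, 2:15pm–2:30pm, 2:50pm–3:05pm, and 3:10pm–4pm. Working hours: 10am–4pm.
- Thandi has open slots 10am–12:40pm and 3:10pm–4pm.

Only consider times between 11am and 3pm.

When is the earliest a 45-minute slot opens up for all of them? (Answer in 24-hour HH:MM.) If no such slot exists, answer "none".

11:00

Maya free within 10:00–16:00: 10:00–13:05, 13:15–13:30, 13:40–14:15, 14:30–14:50, 15:05–15:10.
Viktor ∩ Maya: 10:00–12:20, 12:50–13:05, 13:15–13:30, 13:40–14:15, 14:30–14:50.
Viktor ∩ Maya ∩ Thandi: 10:00–12:20.
Restricted to 11:00–15:00: 11:00–12:20.
Windows ≥ 45 min: 11:00–12:20.
Earliest such window starts at 11:00.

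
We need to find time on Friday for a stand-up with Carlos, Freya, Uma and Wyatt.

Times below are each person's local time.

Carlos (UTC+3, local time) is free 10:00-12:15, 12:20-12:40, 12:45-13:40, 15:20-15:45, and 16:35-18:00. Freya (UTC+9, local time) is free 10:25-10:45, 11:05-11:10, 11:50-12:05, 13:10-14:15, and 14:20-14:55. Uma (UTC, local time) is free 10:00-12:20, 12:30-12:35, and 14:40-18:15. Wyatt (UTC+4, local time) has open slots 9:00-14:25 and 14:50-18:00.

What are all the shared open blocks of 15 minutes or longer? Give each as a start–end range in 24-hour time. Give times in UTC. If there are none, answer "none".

none

Carlos → UTC: 07:00–09:15, 09:20–09:40, 09:45–10:40, 12:20–12:45, 13:35–15:00.
Freya → UTC: 01:25–01:45, 02:05–02:10, 02:50–03:05, 04:10–05:15, 05:20–05:55.
Uma → UTC: 10:00–12:20, 12:30–12:35, 14:40–18:15.
Wyatt → UTC: 05:00–10:25, 10:50–14:00.
Carlos ∩ Freya: (none).
Carlos ∩ Freya ∩ Uma: (none).
Carlos ∩ Freya ∩ Uma ∩ Wyatt: (none).
Windows ≥ 15 min: (none).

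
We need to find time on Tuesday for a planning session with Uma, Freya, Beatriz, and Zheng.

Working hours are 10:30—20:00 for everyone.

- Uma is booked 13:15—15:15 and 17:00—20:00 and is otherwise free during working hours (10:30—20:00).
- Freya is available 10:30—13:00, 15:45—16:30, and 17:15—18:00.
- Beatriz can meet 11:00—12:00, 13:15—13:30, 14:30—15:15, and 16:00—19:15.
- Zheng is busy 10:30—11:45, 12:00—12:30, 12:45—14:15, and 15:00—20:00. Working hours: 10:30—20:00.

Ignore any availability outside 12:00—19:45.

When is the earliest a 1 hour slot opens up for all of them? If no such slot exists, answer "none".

none

Uma free within 10:30–20:00: 10:30–13:15, 15:15–17:00.
Zheng free within 10:30–20:00: 11:45–12:00, 12:30–12:45, 14:15–15:00.
Uma ∩ Freya: 10:30–13:00, 15:45–16:30.
Uma ∩ Freya ∩ Beatriz: 11:00–12:00, 16:00–16:30.
Uma ∩ Freya ∩ Beatriz ∩ Zheng: 11:45–12:00.
Restricted to 12:00–19:45: (none).
Windows ≥ 60 min: (none).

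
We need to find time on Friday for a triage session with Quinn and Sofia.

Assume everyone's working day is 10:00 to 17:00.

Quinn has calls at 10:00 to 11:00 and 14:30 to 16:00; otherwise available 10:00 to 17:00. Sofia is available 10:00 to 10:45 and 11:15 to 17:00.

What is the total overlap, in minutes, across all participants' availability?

255 minutes

Quinn free within 10:00–17:00: 11:00–14:30, 16:00–17:00.
Quinn ∩ Sofia: 11:15–14:30, 16:00–17:00.
Total common minutes: 195 + 60 = 255.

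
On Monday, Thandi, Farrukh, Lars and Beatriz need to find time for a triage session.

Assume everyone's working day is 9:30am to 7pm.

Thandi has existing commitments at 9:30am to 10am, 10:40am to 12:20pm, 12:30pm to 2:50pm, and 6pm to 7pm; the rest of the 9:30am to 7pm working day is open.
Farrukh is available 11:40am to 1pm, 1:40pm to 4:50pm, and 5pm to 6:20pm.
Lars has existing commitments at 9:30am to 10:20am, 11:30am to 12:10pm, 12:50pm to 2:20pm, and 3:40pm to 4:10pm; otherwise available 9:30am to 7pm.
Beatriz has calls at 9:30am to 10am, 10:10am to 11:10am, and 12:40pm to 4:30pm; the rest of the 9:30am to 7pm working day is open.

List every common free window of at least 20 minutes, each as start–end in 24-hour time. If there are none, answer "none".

16:30–16:50, 17:00–18:00

Thandi free within 09:30–19:00: 10:00–10:40, 12:20–12:30, 14:50–18:00.
Lars free within 09:30–19:00: 10:20–11:30, 12:10–12:50, 14:20–15:40, 16:10–19:00.
Beatriz free within 09:30–19:00: 10:00–10:10, 11:10–12:40, 16:30–19:00.
Thandi ∩ Farrukh: 12:20–12:30, 14:50–16:50, 17:00–18:00.
Thandi ∩ Farrukh ∩ Lars: 12:20–12:30, 14:50–15:40, 16:10–16:50, 17:00–18:00.
Thandi ∩ Farrukh ∩ Lars ∩ Beatriz: 12:20–12:30, 16:30–16:50, 17:00–18:00.
Windows ≥ 20 min: 16:30–16:50, 17:00–18:00.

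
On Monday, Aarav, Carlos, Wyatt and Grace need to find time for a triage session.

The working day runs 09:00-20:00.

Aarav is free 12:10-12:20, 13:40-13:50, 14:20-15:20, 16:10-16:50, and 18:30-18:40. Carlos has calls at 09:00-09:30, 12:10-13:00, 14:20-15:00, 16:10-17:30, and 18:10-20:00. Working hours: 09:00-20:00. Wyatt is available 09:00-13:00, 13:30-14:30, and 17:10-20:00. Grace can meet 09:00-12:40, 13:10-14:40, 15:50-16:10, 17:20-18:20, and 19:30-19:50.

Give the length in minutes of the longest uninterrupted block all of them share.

10 minutes

Carlos free within 09:00–20:00: 09:30–12:10, 13:00–14:20, 15:00–16:10, 17:30–18:10.
Aarav ∩ Carlos: 13:40–13:50, 15:00–15:20.
Aarav ∩ Carlos ∩ Wyatt: 13:40–13:50.
Aarav ∩ Carlos ∩ Wyatt ∩ Grace: 13:40–13:50.
Single common window of 10 minutes.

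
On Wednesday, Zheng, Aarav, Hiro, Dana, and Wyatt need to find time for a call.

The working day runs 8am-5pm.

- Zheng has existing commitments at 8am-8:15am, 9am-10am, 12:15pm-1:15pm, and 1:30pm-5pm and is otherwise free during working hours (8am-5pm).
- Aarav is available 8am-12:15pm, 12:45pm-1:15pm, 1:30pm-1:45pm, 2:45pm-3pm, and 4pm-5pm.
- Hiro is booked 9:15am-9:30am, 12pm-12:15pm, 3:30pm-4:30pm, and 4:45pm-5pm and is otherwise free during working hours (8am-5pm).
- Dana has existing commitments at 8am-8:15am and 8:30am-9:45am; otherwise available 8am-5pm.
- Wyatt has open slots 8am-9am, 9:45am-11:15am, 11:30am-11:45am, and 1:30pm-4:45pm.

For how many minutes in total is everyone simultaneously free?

105 minutes

Zheng free within 08:00–17:00: 08:15–09:00, 10:00–12:15, 13:15–13:30.
Hiro free within 08:00–17:00: 08:00–09:15, 09:30–12:00, 12:15–15:30, 16:30–16:45.
Dana free within 08:00–17:00: 08:15–08:30, 09:45–17:00.
Zheng ∩ Aarav: 08:15–09:00, 10:00–12:15.
Zheng ∩ Aarav ∩ Hiro: 08:15–09:00, 10:00–12:00.
Zheng ∩ Aarav ∩ Hiro ∩ Dana: 08:15–08:30, 10:00–12:00.
Zheng ∩ Aarav ∩ Hiro ∩ Dana ∩ Wyatt: 08:15–08:30, 10:00–11:15, 11:30–11:45.
Total common minutes: 15 + 75 + 15 = 105.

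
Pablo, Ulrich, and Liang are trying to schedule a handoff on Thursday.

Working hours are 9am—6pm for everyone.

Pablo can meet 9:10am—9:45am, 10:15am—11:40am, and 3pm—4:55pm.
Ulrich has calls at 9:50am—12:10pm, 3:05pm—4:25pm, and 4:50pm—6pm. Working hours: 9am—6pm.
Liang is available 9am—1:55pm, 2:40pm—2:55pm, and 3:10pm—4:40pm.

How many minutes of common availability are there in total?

Ulrich free within 09:00–18:00: 09:00–09:50, 12:10–15:05, 16:25–16:50.
Pablo ∩ Ulrich: 09:10–09:45, 15:00–15:05, 16:25–16:50.
Pablo ∩ Ulrich ∩ Liang: 09:10–09:45, 16:25–16:40.
Total common minutes: 35 + 15 = 50.

50 minutes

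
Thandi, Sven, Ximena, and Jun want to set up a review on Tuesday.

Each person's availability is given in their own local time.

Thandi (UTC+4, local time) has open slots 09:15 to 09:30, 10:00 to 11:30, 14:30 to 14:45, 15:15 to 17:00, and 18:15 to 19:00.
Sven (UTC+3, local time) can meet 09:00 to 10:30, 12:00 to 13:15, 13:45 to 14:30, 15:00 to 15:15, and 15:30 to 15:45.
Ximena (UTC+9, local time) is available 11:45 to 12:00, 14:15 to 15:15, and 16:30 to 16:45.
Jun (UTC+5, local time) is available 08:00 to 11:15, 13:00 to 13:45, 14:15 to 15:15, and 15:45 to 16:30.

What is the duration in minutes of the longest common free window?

Thandi → UTC: 05:15–05:30, 06:00–07:30, 10:30–10:45, 11:15–13:00, 14:15–15:00.
Sven → UTC: 06:00–07:30, 09:00–10:15, 10:45–11:30, 12:00–12:15, 12:30–12:45.
Ximena → UTC: 02:45–03:00, 05:15–06:15, 07:30–07:45.
Jun → UTC: 03:00–06:15, 08:00–08:45, 09:15–10:15, 10:45–11:30.
Thandi ∩ Sven: 06:00–07:30, 11:15–11:30, 12:00–12:15, 12:30–12:45.
Thandi ∩ Sven ∩ Ximena: 06:00–06:15.
Thandi ∩ Sven ∩ Ximena ∩ Jun: 06:00–06:15.
Single common window of 15 minutes.

15 minutes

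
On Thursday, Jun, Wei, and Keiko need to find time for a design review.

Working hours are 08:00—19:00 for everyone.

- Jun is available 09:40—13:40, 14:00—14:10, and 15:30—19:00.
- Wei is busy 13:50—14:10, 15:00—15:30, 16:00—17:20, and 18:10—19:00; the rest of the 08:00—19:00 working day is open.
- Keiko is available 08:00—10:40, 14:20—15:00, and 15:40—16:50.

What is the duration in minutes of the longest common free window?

Wei free within 08:00–19:00: 08:00–13:50, 14:10–15:00, 15:30–16:00, 17:20–18:10.
Jun ∩ Wei: 09:40–13:40, 15:30–16:00, 17:20–18:10.
Jun ∩ Wei ∩ Keiko: 09:40–10:40, 15:40–16:00.
Common window lengths: 60, 20 min; longest is 60.

60 minutes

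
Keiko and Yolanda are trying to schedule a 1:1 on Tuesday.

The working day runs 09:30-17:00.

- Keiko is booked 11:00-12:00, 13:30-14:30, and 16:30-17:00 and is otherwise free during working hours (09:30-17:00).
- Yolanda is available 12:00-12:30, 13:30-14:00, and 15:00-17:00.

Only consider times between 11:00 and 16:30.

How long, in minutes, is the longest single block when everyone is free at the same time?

90 minutes

Keiko free within 09:30–17:00: 09:30–11:00, 12:00–13:30, 14:30–16:30.
Keiko ∩ Yolanda: 12:00–12:30, 15:00–16:30.
Restricted to 11:00–16:30: 12:00–12:30, 15:00–16:30.
Common window lengths: 30, 90 min; longest is 90.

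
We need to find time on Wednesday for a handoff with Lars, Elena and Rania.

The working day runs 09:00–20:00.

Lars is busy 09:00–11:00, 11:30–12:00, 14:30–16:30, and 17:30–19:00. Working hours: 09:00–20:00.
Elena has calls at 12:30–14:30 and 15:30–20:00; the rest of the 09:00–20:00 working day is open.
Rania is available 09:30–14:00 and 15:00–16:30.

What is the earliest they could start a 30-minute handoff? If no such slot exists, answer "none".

Lars free within 09:00–20:00: 11:00–11:30, 12:00–14:30, 16:30–17:30, 19:00–20:00.
Elena free within 09:00–20:00: 09:00–12:30, 14:30–15:30.
Lars ∩ Elena: 11:00–11:30, 12:00–12:30.
Lars ∩ Elena ∩ Rania: 11:00–11:30, 12:00–12:30.
Windows ≥ 30 min: 11:00–11:30, 12:00–12:30.
Earliest such window starts at 11:00.

11:00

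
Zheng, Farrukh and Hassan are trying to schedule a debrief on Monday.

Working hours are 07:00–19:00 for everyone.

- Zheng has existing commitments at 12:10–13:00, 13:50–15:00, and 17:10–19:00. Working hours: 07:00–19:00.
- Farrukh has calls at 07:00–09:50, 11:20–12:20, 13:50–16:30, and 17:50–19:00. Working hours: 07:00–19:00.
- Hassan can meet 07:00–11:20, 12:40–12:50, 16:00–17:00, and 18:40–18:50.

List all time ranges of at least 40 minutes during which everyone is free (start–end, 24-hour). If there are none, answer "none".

09:50–11:20

Zheng free within 07:00–19:00: 07:00–12:10, 13:00–13:50, 15:00–17:10.
Farrukh free within 07:00–19:00: 09:50–11:20, 12:20–13:50, 16:30–17:50.
Zheng ∩ Farrukh: 09:50–11:20, 13:00–13:50, 16:30–17:10.
Zheng ∩ Farrukh ∩ Hassan: 09:50–11:20, 16:30–17:00.
Windows ≥ 40 min: 09:50–11:20.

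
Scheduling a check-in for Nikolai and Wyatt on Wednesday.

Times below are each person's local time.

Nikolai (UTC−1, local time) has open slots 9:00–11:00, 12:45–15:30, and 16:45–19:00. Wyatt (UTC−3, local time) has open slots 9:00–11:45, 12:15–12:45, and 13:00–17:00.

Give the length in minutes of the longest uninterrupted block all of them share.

Nikolai → UTC: 10:00–12:00, 13:45–16:30, 17:45–20:00.
Wyatt → UTC: 12:00–14:45, 15:15–15:45, 16:00–20:00.
Nikolai ∩ Wyatt: 13:45–14:45, 15:15–15:45, 16:00–16:30, 17:45–20:00.
Common window lengths: 60, 30, 30, 135 min; longest is 135.

135 minutes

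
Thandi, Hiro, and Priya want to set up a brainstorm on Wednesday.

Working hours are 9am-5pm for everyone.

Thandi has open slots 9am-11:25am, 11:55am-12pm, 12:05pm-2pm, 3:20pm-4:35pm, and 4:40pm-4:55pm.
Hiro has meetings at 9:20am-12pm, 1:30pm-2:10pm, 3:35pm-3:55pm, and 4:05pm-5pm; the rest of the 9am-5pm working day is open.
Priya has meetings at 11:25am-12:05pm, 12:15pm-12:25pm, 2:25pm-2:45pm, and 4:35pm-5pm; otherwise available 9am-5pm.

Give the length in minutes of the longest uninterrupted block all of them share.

Hiro free within 09:00–17:00: 09:00–09:20, 12:00–13:30, 14:10–15:35, 15:55–16:05.
Priya free within 09:00–17:00: 09:00–11:25, 12:05–12:15, 12:25–14:25, 14:45–16:35.
Thandi ∩ Hiro: 09:00–09:20, 12:05–13:30, 15:20–15:35, 15:55–16:05.
Thandi ∩ Hiro ∩ Priya: 09:00–09:20, 12:05–12:15, 12:25–13:30, 15:20–15:35, 15:55–16:05.
Common window lengths: 20, 10, 65, 15, 10 min; longest is 65.

65 minutes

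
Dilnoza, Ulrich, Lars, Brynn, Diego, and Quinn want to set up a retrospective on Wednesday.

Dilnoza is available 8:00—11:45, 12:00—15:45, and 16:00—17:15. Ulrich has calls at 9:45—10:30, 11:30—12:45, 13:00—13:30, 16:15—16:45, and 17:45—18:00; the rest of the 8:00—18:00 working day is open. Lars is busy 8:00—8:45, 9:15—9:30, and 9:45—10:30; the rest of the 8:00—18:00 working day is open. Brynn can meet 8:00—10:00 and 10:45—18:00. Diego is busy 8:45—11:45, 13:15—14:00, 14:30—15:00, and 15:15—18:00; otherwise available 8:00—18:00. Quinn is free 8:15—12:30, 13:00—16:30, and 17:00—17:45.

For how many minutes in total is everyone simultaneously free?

45 minutes

Ulrich free within 08:00–18:00: 08:00–09:45, 10:30–11:30, 12:45–13:00, 13:30–16:15, 16:45–17:45.
Lars free within 08:00–18:00: 08:45–09:15, 09:30–09:45, 10:30–18:00.
Diego free within 08:00–18:00: 08:00–08:45, 11:45–13:15, 14:00–14:30, 15:00–15:15.
Dilnoza ∩ Ulrich: 08:00–09:45, 10:30–11:30, 12:45–13:00, 13:30–15:45, 16:00–16:15, 16:45–17:15.
Dilnoza ∩ Ulrich ∩ Lars: 08:45–09:15, 09:30–09:45, 10:30–11:30, 12:45–13:00, 13:30–15:45, 16:00–16:15, 16:45–17:15.
Dilnoza ∩ Ulrich ∩ Lars ∩ Brynn: 08:45–09:15, 09:30–09:45, 10:45–11:30, 12:45–13:00, 13:30–15:45, 16:00–16:15, 16:45–17:15.
Dilnoza ∩ Ulrich ∩ Lars ∩ Brynn ∩ Diego: 12:45–13:00, 14:00–14:30, 15:00–15:15.
Dilnoza ∩ Ulrich ∩ Lars ∩ Brynn ∩ Diego ∩ Quinn: 14:00–14:30, 15:00–15:15.
Total common minutes: 30 + 15 = 45.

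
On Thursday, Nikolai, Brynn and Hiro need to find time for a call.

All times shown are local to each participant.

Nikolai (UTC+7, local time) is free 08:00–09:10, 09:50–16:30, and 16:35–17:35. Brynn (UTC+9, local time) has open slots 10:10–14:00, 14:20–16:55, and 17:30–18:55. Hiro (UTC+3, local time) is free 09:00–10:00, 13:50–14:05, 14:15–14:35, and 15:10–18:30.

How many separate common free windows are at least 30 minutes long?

1

Nikolai → UTC: 01:00–02:10, 02:50–09:30, 09:35–10:35.
Brynn → UTC: 01:10–05:00, 05:20–07:55, 08:30–09:55.
Hiro → UTC: 06:00–07:00, 10:50–11:05, 11:15–11:35, 12:10–15:30.
Nikolai ∩ Brynn: 01:10–02:10, 02:50–05:00, 05:20–07:55, 08:30–09:30, 09:35–09:55.
Nikolai ∩ Brynn ∩ Hiro: 06:00–07:00.
Windows ≥ 30 min: 06:00–07:00.
That's 1 window.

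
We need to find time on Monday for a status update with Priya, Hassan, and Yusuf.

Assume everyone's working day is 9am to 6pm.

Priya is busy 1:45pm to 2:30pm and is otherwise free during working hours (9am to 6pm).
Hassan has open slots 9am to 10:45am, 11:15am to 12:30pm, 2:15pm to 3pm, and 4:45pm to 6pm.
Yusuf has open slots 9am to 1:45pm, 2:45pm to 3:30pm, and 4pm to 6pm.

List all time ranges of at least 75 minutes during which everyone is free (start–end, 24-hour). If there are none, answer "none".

09:00–10:45, 11:15–12:30, 16:45–18:00

Priya free within 09:00–18:00: 09:00–13:45, 14:30–18:00.
Priya ∩ Hassan: 09:00–10:45, 11:15–12:30, 14:30–15:00, 16:45–18:00.
Priya ∩ Hassan ∩ Yusuf: 09:00–10:45, 11:15–12:30, 14:45–15:00, 16:45–18:00.
Windows ≥ 75 min: 09:00–10:45, 11:15–12:30, 16:45–18:00.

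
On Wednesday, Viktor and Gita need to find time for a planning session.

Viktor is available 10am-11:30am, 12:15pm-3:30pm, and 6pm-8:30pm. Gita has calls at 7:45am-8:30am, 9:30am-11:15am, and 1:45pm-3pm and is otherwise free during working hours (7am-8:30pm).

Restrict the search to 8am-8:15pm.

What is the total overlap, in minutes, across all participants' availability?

Gita free within 07:00–20:30: 07:00–07:45, 08:30–09:30, 11:15–13:45, 15:00–20:30.
Viktor ∩ Gita: 11:15–11:30, 12:15–13:45, 15:00–15:30, 18:00–20:30.
Restricted to 08:00–20:15: 11:15–11:30, 12:15–13:45, 15:00–15:30, 18:00–20:15.
Total common minutes: 15 + 90 + 30 + 135 = 270.

270 minutes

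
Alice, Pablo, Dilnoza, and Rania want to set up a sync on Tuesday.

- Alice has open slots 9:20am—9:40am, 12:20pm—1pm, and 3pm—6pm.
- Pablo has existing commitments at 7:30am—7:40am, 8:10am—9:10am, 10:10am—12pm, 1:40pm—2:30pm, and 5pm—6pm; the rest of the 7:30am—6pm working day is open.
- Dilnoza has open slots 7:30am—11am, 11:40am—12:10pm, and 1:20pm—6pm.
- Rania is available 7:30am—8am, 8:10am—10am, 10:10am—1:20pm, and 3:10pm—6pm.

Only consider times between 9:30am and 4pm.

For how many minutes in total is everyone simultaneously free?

60 minutes

Pablo free within 07:30–18:00: 07:40–08:10, 09:10–10:10, 12:00–13:40, 14:30–17:00.
Alice ∩ Pablo: 09:20–09:40, 12:20–13:00, 15:00–17:00.
Alice ∩ Pablo ∩ Dilnoza: 09:20–09:40, 15:00–17:00.
Alice ∩ Pablo ∩ Dilnoza ∩ Rania: 09:20–09:40, 15:10–17:00.
Restricted to 09:30–16:00: 09:30–09:40, 15:10–16:00.
Total common minutes: 10 + 50 = 60.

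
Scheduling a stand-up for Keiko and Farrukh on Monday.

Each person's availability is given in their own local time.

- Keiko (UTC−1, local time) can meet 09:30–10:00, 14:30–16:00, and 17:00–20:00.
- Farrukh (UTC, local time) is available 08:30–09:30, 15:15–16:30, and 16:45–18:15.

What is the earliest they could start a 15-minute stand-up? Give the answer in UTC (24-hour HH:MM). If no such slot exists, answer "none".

Keiko → UTC: 10:30–11:00, 15:30–17:00, 18:00–21:00.
Farrukh → UTC: 08:30–09:30, 15:15–16:30, 16:45–18:15.
Keiko ∩ Farrukh: 15:30–16:30, 16:45–17:00, 18:00–18:15.
Windows ≥ 15 min: 15:30–16:30, 16:45–17:00, 18:00–18:15.
Earliest such window starts at 15:30.

15:30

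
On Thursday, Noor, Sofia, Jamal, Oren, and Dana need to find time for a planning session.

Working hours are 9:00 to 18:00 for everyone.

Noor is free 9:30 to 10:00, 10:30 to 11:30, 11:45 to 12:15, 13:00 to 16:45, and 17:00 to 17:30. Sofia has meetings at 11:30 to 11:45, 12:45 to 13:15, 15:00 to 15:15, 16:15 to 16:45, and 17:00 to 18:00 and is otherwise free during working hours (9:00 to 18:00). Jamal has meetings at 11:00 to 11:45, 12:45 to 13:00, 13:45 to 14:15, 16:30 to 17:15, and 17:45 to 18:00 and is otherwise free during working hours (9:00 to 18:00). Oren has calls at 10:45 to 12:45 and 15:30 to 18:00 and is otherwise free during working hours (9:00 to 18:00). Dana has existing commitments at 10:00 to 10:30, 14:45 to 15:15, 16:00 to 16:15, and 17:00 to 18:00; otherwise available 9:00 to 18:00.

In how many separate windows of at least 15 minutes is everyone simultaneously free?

5

Sofia free within 09:00–18:00: 09:00–11:30, 11:45–12:45, 13:15–15:00, 15:15–16:15, 16:45–17:00.
Jamal free within 09:00–18:00: 09:00–11:00, 11:45–12:45, 13:00–13:45, 14:15–16:30, 17:15–17:45.
Oren free within 09:00–18:00: 09:00–10:45, 12:45–15:30.
Dana free within 09:00–18:00: 09:00–10:00, 10:30–14:45, 15:15–16:00, 16:15–17:00.
Noor ∩ Sofia: 09:30–10:00, 10:30–11:30, 11:45–12:15, 13:15–15:00, 15:15–16:15.
Noor ∩ Sofia ∩ Jamal: 09:30–10:00, 10:30–11:00, 11:45–12:15, 13:15–13:45, 14:15–15:00, 15:15–16:15.
Noor ∩ Sofia ∩ Jamal ∩ Oren: 09:30–10:00, 10:30–10:45, 13:15–13:45, 14:15–15:00, 15:15–15:30.
Noor ∩ Sofia ∩ Jamal ∩ Oren ∩ Dana: 09:30–10:00, 10:30–10:45, 13:15–13:45, 14:15–14:45, 15:15–15:30.
Windows ≥ 15 min: 09:30–10:00, 10:30–10:45, 13:15–13:45, 14:15–14:45, 15:15–15:30.
That's 5 windows.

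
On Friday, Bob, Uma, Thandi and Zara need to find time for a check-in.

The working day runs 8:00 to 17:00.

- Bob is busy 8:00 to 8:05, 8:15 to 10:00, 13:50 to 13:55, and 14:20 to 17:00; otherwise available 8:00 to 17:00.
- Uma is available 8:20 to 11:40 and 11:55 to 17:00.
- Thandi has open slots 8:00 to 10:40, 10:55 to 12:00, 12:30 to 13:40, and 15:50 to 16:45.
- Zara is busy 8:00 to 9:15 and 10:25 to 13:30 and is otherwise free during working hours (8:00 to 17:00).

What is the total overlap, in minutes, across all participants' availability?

35 minutes

Bob free within 08:00–17:00: 08:05–08:15, 10:00–13:50, 13:55–14:20.
Zara free within 08:00–17:00: 09:15–10:25, 13:30–17:00.
Bob ∩ Uma: 10:00–11:40, 11:55–13:50, 13:55–14:20.
Bob ∩ Uma ∩ Thandi: 10:00–10:40, 10:55–11:40, 11:55–12:00, 12:30–13:40.
Bob ∩ Uma ∩ Thandi ∩ Zara: 10:00–10:25, 13:30–13:40.
Total common minutes: 25 + 10 = 35.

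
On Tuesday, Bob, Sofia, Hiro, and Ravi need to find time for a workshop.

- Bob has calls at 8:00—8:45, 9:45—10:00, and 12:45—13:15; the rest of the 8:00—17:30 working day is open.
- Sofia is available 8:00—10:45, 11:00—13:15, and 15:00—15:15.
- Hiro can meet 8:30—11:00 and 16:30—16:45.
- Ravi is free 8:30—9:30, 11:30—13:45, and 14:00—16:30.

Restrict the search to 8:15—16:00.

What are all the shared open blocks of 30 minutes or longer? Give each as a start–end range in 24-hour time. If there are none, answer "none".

08:45–09:30

Bob free within 08:00–17:30: 08:45–09:45, 10:00–12:45, 13:15–17:30.
Bob ∩ Sofia: 08:45–09:45, 10:00–10:45, 11:00–12:45, 15:00–15:15.
Bob ∩ Sofia ∩ Hiro: 08:45–09:45, 10:00–10:45.
Bob ∩ Sofia ∩ Hiro ∩ Ravi: 08:45–09:30.
Restricted to 08:15–16:00: 08:45–09:30.
Windows ≥ 30 min: 08:45–09:30.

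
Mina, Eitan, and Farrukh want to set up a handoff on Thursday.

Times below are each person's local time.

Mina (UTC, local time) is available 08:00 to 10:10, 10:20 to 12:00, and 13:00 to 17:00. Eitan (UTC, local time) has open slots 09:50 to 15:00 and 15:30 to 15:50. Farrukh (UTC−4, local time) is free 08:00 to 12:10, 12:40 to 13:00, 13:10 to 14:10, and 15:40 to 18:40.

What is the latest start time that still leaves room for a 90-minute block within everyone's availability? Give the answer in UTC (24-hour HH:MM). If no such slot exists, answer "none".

Mina → UTC: 08:00–10:10, 10:20–12:00, 13:00–17:00.
Eitan → UTC: 09:50–15:00, 15:30–15:50.
Farrukh → UTC: 12:00–16:10, 16:40–17:00, 17:10–18:10, 19:40–22:40.
Mina ∩ Eitan: 09:50–10:10, 10:20–12:00, 13:00–15:00, 15:30–15:50.
Mina ∩ Eitan ∩ Farrukh: 13:00–15:00, 15:30–15:50.
Windows ≥ 90 min: 13:00–15:00.
Latest start in the last window 13:00–15:00 is 15:00 − 90 min = 13:30.

13:30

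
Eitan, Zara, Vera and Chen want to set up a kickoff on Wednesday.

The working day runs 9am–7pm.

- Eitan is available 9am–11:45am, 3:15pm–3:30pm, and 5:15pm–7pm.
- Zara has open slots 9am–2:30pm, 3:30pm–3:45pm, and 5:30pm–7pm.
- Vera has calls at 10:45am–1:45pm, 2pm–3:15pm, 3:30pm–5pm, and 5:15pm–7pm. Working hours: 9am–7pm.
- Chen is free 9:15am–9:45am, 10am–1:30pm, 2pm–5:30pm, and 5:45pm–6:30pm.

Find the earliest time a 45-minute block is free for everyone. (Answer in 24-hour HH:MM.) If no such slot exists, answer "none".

Vera free within 09:00–19:00: 09:00–10:45, 13:45–14:00, 15:15–15:30, 17:00–17:15.
Eitan ∩ Zara: 09:00–11:45, 17:30–19:00.
Eitan ∩ Zara ∩ Vera: 09:00–10:45.
Eitan ∩ Zara ∩ Vera ∩ Chen: 09:15–09:45, 10:00–10:45.
Windows ≥ 45 min: 10:00–10:45.
Earliest such window starts at 10:00.

10:00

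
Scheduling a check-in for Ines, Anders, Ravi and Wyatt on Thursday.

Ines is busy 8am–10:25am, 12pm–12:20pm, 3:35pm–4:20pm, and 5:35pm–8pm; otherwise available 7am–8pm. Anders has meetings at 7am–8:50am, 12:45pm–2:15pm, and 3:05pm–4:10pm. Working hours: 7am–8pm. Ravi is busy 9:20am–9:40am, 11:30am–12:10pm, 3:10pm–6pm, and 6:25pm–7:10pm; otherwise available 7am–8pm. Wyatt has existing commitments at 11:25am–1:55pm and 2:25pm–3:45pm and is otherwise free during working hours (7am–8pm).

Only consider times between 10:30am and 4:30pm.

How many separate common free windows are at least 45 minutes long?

1

Ines free within 07:00–20:00: 07:00–08:00, 10:25–12:00, 12:20–15:35, 16:20–17:35.
Anders free within 07:00–20:00: 08:50–12:45, 14:15–15:05, 16:10–20:00.
Ravi free within 07:00–20:00: 07:00–09:20, 09:40–11:30, 12:10–15:10, 18:00–18:25, 19:10–20:00.
Wyatt free within 07:00–20:00: 07:00–11:25, 13:55–14:25, 15:45–20:00.
Ines ∩ Anders: 10:25–12:00, 12:20–12:45, 14:15–15:05, 16:20–17:35.
Ines ∩ Anders ∩ Ravi: 10:25–11:30, 12:20–12:45, 14:15–15:05.
Ines ∩ Anders ∩ Ravi ∩ Wyatt: 10:25–11:25, 14:15–14:25.
Restricted to 10:30–16:30: 10:30–11:25, 14:15–14:25.
Windows ≥ 45 min: 10:30–11:25.
That's 1 window.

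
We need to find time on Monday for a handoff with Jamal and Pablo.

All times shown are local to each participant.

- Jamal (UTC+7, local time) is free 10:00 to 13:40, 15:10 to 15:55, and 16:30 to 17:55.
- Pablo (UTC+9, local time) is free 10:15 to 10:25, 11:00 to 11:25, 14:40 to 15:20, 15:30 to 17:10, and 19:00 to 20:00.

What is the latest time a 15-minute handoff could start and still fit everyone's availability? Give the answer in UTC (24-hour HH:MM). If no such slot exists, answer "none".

10:40

Jamal → UTC: 03:00–06:40, 08:10–08:55, 09:30–10:55.
Pablo → UTC: 01:15–01:25, 02:00–02:25, 05:40–06:20, 06:30–08:10, 10:00–11:00.
Jamal ∩ Pablo: 05:40–06:20, 06:30–06:40, 10:00–10:55.
Windows ≥ 15 min: 05:40–06:20, 10:00–10:55.
Latest start in the last window 10:00–10:55 is 10:55 − 15 min = 10:40.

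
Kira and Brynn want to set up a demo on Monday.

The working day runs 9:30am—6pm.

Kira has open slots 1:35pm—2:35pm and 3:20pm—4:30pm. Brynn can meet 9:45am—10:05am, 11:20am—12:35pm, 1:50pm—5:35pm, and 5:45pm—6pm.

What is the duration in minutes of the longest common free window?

70 minutes

Kira ∩ Brynn: 13:50–14:35, 15:20–16:30.
Common window lengths: 45, 70 min; longest is 70.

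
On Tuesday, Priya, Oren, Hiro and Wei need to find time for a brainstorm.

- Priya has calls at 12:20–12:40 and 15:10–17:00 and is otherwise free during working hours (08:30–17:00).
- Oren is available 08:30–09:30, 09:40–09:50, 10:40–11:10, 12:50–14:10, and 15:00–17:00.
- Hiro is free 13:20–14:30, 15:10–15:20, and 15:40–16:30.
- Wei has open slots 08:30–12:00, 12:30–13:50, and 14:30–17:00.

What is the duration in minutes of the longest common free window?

30 minutes

Priya free within 08:30–17:00: 08:30–12:20, 12:40–15:10.
Priya ∩ Oren: 08:30–09:30, 09:40–09:50, 10:40–11:10, 12:50–14:10, 15:00–15:10.
Priya ∩ Oren ∩ Hiro: 13:20–14:10.
Priya ∩ Oren ∩ Hiro ∩ Wei: 13:20–13:50.
Single common window of 30 minutes.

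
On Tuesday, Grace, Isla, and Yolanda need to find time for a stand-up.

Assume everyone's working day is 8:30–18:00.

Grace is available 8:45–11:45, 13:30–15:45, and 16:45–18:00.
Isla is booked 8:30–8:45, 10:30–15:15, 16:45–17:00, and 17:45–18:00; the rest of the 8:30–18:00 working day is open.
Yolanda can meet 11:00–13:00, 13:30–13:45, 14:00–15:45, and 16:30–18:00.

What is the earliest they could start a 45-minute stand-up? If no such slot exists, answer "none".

17:00

Isla free within 08:30–18:00: 08:45–10:30, 15:15–16:45, 17:00–17:45.
Grace ∩ Isla: 08:45–10:30, 15:15–15:45, 17:00–17:45.
Grace ∩ Isla ∩ Yolanda: 15:15–15:45, 17:00–17:45.
Windows ≥ 45 min: 17:00–17:45.
Earliest such window starts at 17:00.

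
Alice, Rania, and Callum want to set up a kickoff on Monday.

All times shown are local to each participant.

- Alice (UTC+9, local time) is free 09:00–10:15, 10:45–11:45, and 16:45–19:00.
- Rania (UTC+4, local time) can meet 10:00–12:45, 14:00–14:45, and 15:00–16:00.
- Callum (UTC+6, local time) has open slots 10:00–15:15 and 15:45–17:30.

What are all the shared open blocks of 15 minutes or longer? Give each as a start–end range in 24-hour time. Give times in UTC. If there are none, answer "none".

07:45–08:45

Alice → UTC: 00:00–01:15, 01:45–02:45, 07:45–10:00.
Rania → UTC: 06:00–08:45, 10:00–10:45, 11:00–12:00.
Callum → UTC: 04:00–09:15, 09:45–11:30.
Alice ∩ Rania: 07:45–08:45.
Alice ∩ Rania ∩ Callum: 07:45–08:45.
Windows ≥ 15 min: 07:45–08:45.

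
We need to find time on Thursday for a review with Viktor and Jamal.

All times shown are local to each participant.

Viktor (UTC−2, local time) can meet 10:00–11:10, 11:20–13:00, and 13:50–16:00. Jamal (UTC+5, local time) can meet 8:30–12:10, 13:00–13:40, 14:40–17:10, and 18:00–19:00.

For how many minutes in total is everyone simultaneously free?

60 minutes

Viktor → UTC: 12:00–13:10, 13:20–15:00, 15:50–18:00.
Jamal → UTC: 03:30–07:10, 08:00–08:40, 09:40–12:10, 13:00–14:00.
Viktor ∩ Jamal: 12:00–12:10, 13:00–13:10, 13:20–14:00.
Total common minutes: 10 + 10 + 40 = 60.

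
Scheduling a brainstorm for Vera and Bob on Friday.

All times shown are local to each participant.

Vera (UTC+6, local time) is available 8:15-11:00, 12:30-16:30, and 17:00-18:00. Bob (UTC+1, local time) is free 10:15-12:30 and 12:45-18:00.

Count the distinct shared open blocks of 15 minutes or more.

Vera → UTC: 02:15–05:00, 06:30–10:30, 11:00–12:00.
Bob → UTC: 09:15–11:30, 11:45–17:00.
Vera ∩ Bob: 09:15–10:30, 11:00–11:30, 11:45–12:00.
Windows ≥ 15 min: 09:15–10:30, 11:00–11:30, 11:45–12:00.
That's 3 windows.

3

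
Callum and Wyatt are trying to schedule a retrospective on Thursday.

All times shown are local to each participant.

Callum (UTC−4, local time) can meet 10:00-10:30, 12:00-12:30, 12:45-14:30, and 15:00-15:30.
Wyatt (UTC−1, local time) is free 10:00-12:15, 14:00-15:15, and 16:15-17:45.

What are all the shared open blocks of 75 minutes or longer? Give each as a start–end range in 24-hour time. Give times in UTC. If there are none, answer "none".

17:15–18:30

Callum → UTC: 14:00–14:30, 16:00–16:30, 16:45–18:30, 19:00–19:30.
Wyatt → UTC: 11:00–13:15, 15:00–16:15, 17:15–18:45.
Callum ∩ Wyatt: 16:00–16:15, 17:15–18:30.
Windows ≥ 75 min: 17:15–18:30.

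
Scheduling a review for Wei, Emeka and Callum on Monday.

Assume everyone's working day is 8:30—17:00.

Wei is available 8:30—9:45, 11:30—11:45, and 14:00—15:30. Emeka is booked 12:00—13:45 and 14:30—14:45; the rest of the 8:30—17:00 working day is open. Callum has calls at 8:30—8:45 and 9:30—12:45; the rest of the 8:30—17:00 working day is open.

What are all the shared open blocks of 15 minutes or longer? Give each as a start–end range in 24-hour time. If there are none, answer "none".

08:45–09:30, 14:00–14:30, 14:45–15:30

Emeka free within 08:30–17:00: 08:30–12:00, 13:45–14:30, 14:45–17:00.
Callum free within 08:30–17:00: 08:45–09:30, 12:45–17:00.
Wei ∩ Emeka: 08:30–09:45, 11:30–11:45, 14:00–14:30, 14:45–15:30.
Wei ∩ Emeka ∩ Callum: 08:45–09:30, 14:00–14:30, 14:45–15:30.
Windows ≥ 15 min: 08:45–09:30, 14:00–14:30, 14:45–15:30.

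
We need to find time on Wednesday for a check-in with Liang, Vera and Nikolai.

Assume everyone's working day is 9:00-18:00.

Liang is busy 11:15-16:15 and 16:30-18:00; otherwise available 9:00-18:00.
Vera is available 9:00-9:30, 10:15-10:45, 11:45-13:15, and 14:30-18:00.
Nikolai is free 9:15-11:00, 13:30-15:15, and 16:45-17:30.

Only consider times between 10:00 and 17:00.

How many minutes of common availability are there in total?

Liang free within 09:00–18:00: 09:00–11:15, 16:15–16:30.
Liang ∩ Vera: 09:00–09:30, 10:15–10:45, 16:15–16:30.
Liang ∩ Vera ∩ Nikolai: 09:15–09:30, 10:15–10:45.
Restricted to 10:00–17:00: 10:15–10:45.
Total common minutes: 30.

30 minutes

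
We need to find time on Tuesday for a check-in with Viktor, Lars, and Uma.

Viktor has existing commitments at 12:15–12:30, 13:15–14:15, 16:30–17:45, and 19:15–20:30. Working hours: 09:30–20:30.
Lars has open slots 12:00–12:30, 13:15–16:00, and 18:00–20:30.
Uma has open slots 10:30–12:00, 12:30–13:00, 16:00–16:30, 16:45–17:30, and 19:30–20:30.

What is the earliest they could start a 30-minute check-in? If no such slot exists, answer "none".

Viktor free within 09:30–20:30: 09:30–12:15, 12:30–13:15, 14:15–16:30, 17:45–19:15.
Viktor ∩ Lars: 12:00–12:15, 14:15–16:00, 18:00–19:15.
Viktor ∩ Lars ∩ Uma: (none).
Windows ≥ 30 min: (none).

none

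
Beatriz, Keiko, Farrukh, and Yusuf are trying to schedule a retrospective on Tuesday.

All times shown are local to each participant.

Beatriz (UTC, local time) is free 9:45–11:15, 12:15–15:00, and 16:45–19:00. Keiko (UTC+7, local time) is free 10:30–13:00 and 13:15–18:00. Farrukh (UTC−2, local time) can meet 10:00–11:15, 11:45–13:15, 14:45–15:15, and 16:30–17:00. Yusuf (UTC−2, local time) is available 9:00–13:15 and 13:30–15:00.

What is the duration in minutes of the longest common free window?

Beatriz → UTC: 09:45–11:15, 12:15–15:00, 16:45–19:00.
Keiko → UTC: 03:30–06:00, 06:15–11:00.
Farrukh → UTC: 12:00–13:15, 13:45–15:15, 16:45–17:15, 18:30–19:00.
Yusuf → UTC: 11:00–15:15, 15:30–17:00.
Beatriz ∩ Keiko: 09:45–11:00.
Beatriz ∩ Keiko ∩ Farrukh: (none).
Beatriz ∩ Keiko ∩ Farrukh ∩ Yusuf: (none).
No common window.

0 minutes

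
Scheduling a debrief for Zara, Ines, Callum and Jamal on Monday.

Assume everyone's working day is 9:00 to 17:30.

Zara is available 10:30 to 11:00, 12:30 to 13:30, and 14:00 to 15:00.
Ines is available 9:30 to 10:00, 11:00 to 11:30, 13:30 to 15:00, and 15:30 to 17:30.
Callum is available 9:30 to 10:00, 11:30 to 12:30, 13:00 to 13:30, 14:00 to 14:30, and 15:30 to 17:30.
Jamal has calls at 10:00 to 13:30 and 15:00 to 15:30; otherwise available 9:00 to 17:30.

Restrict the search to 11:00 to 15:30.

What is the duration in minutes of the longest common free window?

30 minutes

Jamal free within 09:00–17:30: 09:00–10:00, 13:30–15:00, 15:30–17:30.
Zara ∩ Ines: 14:00–15:00.
Zara ∩ Ines ∩ Callum: 14:00–14:30.
Zara ∩ Ines ∩ Callum ∩ Jamal: 14:00–14:30.
Restricted to 11:00–15:30: 14:00–14:30.
Single common window of 30 minutes.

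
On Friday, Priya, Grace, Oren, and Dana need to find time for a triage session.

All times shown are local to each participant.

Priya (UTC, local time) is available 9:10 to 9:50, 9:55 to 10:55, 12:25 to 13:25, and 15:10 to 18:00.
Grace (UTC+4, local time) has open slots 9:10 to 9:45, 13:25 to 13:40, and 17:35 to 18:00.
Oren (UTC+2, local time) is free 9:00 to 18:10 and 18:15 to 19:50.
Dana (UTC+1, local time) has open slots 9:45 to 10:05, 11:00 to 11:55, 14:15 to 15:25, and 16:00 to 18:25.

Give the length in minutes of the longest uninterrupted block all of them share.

Priya → UTC: 09:10–09:50, 09:55–10:55, 12:25–13:25, 15:10–18:00.
Grace → UTC: 05:10–05:45, 09:25–09:40, 13:35–14:00.
Oren → UTC: 07:00–16:10, 16:15–17:50.
Dana → UTC: 08:45–09:05, 10:00–10:55, 13:15–14:25, 15:00–17:25.
Priya ∩ Grace: 09:25–09:40.
Priya ∩ Grace ∩ Oren: 09:25–09:40.
Priya ∩ Grace ∩ Oren ∩ Dana: (none).
No common window.

0 minutes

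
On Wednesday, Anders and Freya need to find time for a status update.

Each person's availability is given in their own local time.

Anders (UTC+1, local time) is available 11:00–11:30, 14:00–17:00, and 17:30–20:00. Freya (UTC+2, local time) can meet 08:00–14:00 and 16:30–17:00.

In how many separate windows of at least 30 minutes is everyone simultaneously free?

Anders → UTC: 10:00–10:30, 13:00–16:00, 16:30–19:00.
Freya → UTC: 06:00–12:00, 14:30–15:00.
Anders ∩ Freya: 10:00–10:30, 14:30–15:00.
Windows ≥ 30 min: 10:00–10:30, 14:30–15:00.
That's 2 windows.

2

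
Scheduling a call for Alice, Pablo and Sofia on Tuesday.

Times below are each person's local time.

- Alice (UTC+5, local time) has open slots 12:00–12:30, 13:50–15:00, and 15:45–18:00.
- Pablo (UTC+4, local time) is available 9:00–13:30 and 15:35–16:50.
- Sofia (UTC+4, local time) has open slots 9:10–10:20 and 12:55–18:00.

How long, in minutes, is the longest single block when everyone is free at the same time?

Alice → UTC: 07:00–07:30, 08:50–10:00, 10:45–13:00.
Pablo → UTC: 05:00–09:30, 11:35–12:50.
Sofia → UTC: 05:10–06:20, 08:55–14:00.
Alice ∩ Pablo: 07:00–07:30, 08:50–09:30, 11:35–12:50.
Alice ∩ Pablo ∩ Sofia: 08:55–09:30, 11:35–12:50.
Common window lengths: 35, 75 min; longest is 75.

75 minutes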